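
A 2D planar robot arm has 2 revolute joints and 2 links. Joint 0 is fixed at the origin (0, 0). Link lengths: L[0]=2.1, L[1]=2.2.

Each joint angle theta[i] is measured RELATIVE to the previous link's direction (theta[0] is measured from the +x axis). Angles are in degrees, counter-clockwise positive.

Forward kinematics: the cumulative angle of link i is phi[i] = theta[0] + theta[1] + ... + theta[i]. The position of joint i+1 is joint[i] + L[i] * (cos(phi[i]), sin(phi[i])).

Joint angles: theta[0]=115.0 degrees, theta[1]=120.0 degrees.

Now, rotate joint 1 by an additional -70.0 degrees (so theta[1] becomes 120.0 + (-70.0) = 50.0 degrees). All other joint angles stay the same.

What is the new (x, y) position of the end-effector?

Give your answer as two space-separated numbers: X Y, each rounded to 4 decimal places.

Answer: -3.0125 2.4726

Derivation:
joint[0] = (0.0000, 0.0000)  (base)
link 0: phi[0] = 115 = 115 deg
  cos(115 deg) = -0.4226, sin(115 deg) = 0.9063
  joint[1] = (0.0000, 0.0000) + 2.1 * (-0.4226, 0.9063) = (0.0000 + -0.8875, 0.0000 + 1.9032) = (-0.8875, 1.9032)
link 1: phi[1] = 115 + 50 = 165 deg
  cos(165 deg) = -0.9659, sin(165 deg) = 0.2588
  joint[2] = (-0.8875, 1.9032) + 2.2 * (-0.9659, 0.2588) = (-0.8875 + -2.1250, 1.9032 + 0.5694) = (-3.0125, 2.4726)
End effector: (-3.0125, 2.4726)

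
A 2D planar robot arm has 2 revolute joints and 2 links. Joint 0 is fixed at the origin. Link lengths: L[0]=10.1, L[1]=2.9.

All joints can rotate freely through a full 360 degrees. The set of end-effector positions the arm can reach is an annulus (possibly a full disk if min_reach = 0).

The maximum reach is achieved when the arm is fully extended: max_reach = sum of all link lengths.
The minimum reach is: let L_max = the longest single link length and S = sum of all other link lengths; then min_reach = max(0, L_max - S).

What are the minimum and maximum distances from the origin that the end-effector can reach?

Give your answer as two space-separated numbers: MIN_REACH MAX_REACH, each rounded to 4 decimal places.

Link lengths: [10.1, 2.9]
max_reach = 10.1 + 2.9 = 13
L_max = max([10.1, 2.9]) = 10.1
S (sum of others) = 13 - 10.1 = 2.9
min_reach = max(0, 10.1 - 2.9) = max(0, 7.2) = 7.2

Answer: 7.2000 13.0000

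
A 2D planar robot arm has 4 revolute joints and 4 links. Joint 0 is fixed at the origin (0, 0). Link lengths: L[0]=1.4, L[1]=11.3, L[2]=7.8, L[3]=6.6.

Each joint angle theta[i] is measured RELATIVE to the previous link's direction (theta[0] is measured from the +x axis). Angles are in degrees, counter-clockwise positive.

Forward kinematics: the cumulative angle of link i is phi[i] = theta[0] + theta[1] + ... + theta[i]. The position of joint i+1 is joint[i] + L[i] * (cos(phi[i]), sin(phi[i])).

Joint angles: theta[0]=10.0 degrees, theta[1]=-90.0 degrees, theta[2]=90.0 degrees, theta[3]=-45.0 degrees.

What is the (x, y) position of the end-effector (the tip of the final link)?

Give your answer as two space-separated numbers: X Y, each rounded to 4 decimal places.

joint[0] = (0.0000, 0.0000)  (base)
link 0: phi[0] = 10 = 10 deg
  cos(10 deg) = 0.9848, sin(10 deg) = 0.1736
  joint[1] = (0.0000, 0.0000) + 1.4 * (0.9848, 0.1736) = (0.0000 + 1.3787, 0.0000 + 0.2431) = (1.3787, 0.2431)
link 1: phi[1] = 10 + -90 = -80 deg
  cos(-80 deg) = 0.1736, sin(-80 deg) = -0.9848
  joint[2] = (1.3787, 0.2431) + 11.3 * (0.1736, -0.9848) = (1.3787 + 1.9622, 0.2431 + -11.1283) = (3.3410, -10.8852)
link 2: phi[2] = 10 + -90 + 90 = 10 deg
  cos(10 deg) = 0.9848, sin(10 deg) = 0.1736
  joint[3] = (3.3410, -10.8852) + 7.8 * (0.9848, 0.1736) = (3.3410 + 7.6815, -10.8852 + 1.3545) = (11.0225, -9.5308)
link 3: phi[3] = 10 + -90 + 90 + -45 = -35 deg
  cos(-35 deg) = 0.8192, sin(-35 deg) = -0.5736
  joint[4] = (11.0225, -9.5308) + 6.6 * (0.8192, -0.5736) = (11.0225 + 5.4064, -9.5308 + -3.7856) = (16.4289, -13.3164)
End effector: (16.4289, -13.3164)

Answer: 16.4289 -13.3164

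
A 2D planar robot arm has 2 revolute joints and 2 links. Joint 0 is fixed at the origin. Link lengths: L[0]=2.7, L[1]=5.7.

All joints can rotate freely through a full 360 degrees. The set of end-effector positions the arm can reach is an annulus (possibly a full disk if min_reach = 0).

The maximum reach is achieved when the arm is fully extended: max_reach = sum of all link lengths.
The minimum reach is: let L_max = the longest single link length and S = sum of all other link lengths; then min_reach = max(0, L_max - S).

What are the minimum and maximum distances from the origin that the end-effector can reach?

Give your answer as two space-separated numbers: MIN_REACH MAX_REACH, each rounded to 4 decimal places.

Link lengths: [2.7, 5.7]
max_reach = 2.7 + 5.7 = 8.4
L_max = max([2.7, 5.7]) = 5.7
S (sum of others) = 8.4 - 5.7 = 2.7
min_reach = max(0, 5.7 - 2.7) = max(0, 3) = 3

Answer: 3.0000 8.4000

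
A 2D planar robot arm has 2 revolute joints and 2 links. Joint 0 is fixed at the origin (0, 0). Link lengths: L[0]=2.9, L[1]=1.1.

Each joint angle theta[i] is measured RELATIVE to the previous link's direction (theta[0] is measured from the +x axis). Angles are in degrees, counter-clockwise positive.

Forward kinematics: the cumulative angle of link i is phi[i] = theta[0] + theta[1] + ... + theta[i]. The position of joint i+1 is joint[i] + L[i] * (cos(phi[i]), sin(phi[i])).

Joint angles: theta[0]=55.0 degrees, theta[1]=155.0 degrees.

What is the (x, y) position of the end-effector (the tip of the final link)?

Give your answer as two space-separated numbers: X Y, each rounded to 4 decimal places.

joint[0] = (0.0000, 0.0000)  (base)
link 0: phi[0] = 55 = 55 deg
  cos(55 deg) = 0.5736, sin(55 deg) = 0.8192
  joint[1] = (0.0000, 0.0000) + 2.9 * (0.5736, 0.8192) = (0.0000 + 1.6634, 0.0000 + 2.3755) = (1.6634, 2.3755)
link 1: phi[1] = 55 + 155 = 210 deg
  cos(210 deg) = -0.8660, sin(210 deg) = -0.5000
  joint[2] = (1.6634, 2.3755) + 1.1 * (-0.8660, -0.5000) = (1.6634 + -0.9526, 2.3755 + -0.5500) = (0.7107, 1.8255)
End effector: (0.7107, 1.8255)

Answer: 0.7107 1.8255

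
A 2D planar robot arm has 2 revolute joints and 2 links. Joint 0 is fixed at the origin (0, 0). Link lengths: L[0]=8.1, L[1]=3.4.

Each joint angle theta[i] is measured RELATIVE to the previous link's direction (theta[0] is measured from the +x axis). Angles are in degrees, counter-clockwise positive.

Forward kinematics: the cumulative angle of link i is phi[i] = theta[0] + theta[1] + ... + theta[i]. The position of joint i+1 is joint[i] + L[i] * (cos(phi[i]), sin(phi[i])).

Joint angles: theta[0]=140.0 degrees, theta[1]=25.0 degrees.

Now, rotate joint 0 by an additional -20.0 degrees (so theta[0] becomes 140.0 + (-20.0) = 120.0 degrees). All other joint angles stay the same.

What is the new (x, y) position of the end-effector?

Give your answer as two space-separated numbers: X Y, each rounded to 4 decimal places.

Answer: -6.8351 8.9650

Derivation:
joint[0] = (0.0000, 0.0000)  (base)
link 0: phi[0] = 120 = 120 deg
  cos(120 deg) = -0.5000, sin(120 deg) = 0.8660
  joint[1] = (0.0000, 0.0000) + 8.1 * (-0.5000, 0.8660) = (0.0000 + -4.0500, 0.0000 + 7.0148) = (-4.0500, 7.0148)
link 1: phi[1] = 120 + 25 = 145 deg
  cos(145 deg) = -0.8192, sin(145 deg) = 0.5736
  joint[2] = (-4.0500, 7.0148) + 3.4 * (-0.8192, 0.5736) = (-4.0500 + -2.7851, 7.0148 + 1.9502) = (-6.8351, 8.9650)
End effector: (-6.8351, 8.9650)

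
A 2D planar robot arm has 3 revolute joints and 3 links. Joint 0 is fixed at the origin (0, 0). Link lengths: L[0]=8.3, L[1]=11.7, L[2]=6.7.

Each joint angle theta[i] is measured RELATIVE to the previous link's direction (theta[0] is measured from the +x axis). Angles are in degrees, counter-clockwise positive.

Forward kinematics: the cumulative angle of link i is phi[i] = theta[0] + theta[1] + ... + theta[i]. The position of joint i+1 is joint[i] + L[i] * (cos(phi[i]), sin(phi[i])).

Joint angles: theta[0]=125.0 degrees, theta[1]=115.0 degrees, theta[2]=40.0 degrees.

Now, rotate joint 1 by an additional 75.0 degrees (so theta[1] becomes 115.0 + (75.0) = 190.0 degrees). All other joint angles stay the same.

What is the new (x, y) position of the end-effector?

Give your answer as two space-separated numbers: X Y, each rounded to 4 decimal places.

Answer: 10.1870 -2.0581

Derivation:
joint[0] = (0.0000, 0.0000)  (base)
link 0: phi[0] = 125 = 125 deg
  cos(125 deg) = -0.5736, sin(125 deg) = 0.8192
  joint[1] = (0.0000, 0.0000) + 8.3 * (-0.5736, 0.8192) = (0.0000 + -4.7607, 0.0000 + 6.7990) = (-4.7607, 6.7990)
link 1: phi[1] = 125 + 190 = 315 deg
  cos(315 deg) = 0.7071, sin(315 deg) = -0.7071
  joint[2] = (-4.7607, 6.7990) + 11.7 * (0.7071, -0.7071) = (-4.7607 + 8.2731, 6.7990 + -8.2731) = (3.5125, -1.4742)
link 2: phi[2] = 125 + 190 + 40 = 355 deg
  cos(355 deg) = 0.9962, sin(355 deg) = -0.0872
  joint[3] = (3.5125, -1.4742) + 6.7 * (0.9962, -0.0872) = (3.5125 + 6.6745, -1.4742 + -0.5839) = (10.1870, -2.0581)
End effector: (10.1870, -2.0581)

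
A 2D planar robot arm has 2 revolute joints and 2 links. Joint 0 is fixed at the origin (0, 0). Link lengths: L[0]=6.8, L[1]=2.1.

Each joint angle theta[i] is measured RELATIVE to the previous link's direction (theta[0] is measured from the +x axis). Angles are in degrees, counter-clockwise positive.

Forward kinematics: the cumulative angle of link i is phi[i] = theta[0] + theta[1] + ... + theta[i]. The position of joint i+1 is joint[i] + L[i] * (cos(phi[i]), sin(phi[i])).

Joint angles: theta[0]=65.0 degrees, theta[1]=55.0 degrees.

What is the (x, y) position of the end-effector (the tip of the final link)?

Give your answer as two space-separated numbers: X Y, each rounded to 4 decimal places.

joint[0] = (0.0000, 0.0000)  (base)
link 0: phi[0] = 65 = 65 deg
  cos(65 deg) = 0.4226, sin(65 deg) = 0.9063
  joint[1] = (0.0000, 0.0000) + 6.8 * (0.4226, 0.9063) = (0.0000 + 2.8738, 0.0000 + 6.1629) = (2.8738, 6.1629)
link 1: phi[1] = 65 + 55 = 120 deg
  cos(120 deg) = -0.5000, sin(120 deg) = 0.8660
  joint[2] = (2.8738, 6.1629) + 2.1 * (-0.5000, 0.8660) = (2.8738 + -1.0500, 6.1629 + 1.8187) = (1.8238, 7.9815)
End effector: (1.8238, 7.9815)

Answer: 1.8238 7.9815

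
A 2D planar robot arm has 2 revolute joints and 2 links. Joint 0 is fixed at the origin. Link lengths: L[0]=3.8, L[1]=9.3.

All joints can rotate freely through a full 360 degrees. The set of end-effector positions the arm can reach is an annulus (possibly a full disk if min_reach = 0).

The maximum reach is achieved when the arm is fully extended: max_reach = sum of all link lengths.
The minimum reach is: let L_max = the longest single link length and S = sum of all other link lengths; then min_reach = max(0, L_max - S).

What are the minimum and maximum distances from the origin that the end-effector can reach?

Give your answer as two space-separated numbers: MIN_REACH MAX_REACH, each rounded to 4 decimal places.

Link lengths: [3.8, 9.3]
max_reach = 3.8 + 9.3 = 13.1
L_max = max([3.8, 9.3]) = 9.3
S (sum of others) = 13.1 - 9.3 = 3.8
min_reach = max(0, 9.3 - 3.8) = max(0, 5.5) = 5.5

Answer: 5.5000 13.1000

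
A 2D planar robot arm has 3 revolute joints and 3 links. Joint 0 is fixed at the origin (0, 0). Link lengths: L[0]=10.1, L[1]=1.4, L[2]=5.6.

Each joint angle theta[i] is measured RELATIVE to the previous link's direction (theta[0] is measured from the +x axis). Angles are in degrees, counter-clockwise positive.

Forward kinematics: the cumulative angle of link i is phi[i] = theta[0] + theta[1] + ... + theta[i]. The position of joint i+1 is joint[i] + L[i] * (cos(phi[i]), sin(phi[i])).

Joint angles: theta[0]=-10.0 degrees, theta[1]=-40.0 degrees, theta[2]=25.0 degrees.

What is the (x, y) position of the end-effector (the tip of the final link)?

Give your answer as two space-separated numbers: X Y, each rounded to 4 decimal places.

joint[0] = (0.0000, 0.0000)  (base)
link 0: phi[0] = -10 = -10 deg
  cos(-10 deg) = 0.9848, sin(-10 deg) = -0.1736
  joint[1] = (0.0000, 0.0000) + 10.1 * (0.9848, -0.1736) = (0.0000 + 9.9466, 0.0000 + -1.7538) = (9.9466, -1.7538)
link 1: phi[1] = -10 + -40 = -50 deg
  cos(-50 deg) = 0.6428, sin(-50 deg) = -0.7660
  joint[2] = (9.9466, -1.7538) + 1.4 * (0.6428, -0.7660) = (9.9466 + 0.8999, -1.7538 + -1.0725) = (10.8465, -2.8263)
link 2: phi[2] = -10 + -40 + 25 = -25 deg
  cos(-25 deg) = 0.9063, sin(-25 deg) = -0.4226
  joint[3] = (10.8465, -2.8263) + 5.6 * (0.9063, -0.4226) = (10.8465 + 5.0753, -2.8263 + -2.3667) = (15.9218, -5.1930)
End effector: (15.9218, -5.1930)

Answer: 15.9218 -5.1930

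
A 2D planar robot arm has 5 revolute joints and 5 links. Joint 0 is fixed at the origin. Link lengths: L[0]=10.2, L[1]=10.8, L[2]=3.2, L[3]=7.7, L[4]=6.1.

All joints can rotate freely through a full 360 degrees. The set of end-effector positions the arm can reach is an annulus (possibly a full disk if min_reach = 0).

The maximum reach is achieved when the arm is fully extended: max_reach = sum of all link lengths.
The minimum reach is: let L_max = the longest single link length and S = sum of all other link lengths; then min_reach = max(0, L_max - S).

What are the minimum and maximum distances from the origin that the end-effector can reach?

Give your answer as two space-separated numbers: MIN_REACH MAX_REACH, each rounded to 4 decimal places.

Answer: 0.0000 38.0000

Derivation:
Link lengths: [10.2, 10.8, 3.2, 7.7, 6.1]
max_reach = 10.2 + 10.8 + 3.2 + 7.7 + 6.1 = 38
L_max = max([10.2, 10.8, 3.2, 7.7, 6.1]) = 10.8
S (sum of others) = 38 - 10.8 = 27.2
min_reach = max(0, 10.8 - 27.2) = max(0, -16.4) = 0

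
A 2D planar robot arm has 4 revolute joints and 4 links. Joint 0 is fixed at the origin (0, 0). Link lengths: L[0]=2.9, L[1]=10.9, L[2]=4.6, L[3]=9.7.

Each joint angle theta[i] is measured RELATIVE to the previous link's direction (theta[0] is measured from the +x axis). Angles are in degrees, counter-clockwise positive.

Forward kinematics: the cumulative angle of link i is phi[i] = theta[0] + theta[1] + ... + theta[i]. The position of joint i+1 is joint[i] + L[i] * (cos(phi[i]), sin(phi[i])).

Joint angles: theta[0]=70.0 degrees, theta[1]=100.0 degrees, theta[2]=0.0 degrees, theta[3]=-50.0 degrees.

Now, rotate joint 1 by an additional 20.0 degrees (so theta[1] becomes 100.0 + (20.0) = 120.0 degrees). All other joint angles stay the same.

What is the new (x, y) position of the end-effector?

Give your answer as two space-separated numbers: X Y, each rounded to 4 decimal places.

Answer: -21.7033 6.2686

Derivation:
joint[0] = (0.0000, 0.0000)  (base)
link 0: phi[0] = 70 = 70 deg
  cos(70 deg) = 0.3420, sin(70 deg) = 0.9397
  joint[1] = (0.0000, 0.0000) + 2.9 * (0.3420, 0.9397) = (0.0000 + 0.9919, 0.0000 + 2.7251) = (0.9919, 2.7251)
link 1: phi[1] = 70 + 120 = 190 deg
  cos(190 deg) = -0.9848, sin(190 deg) = -0.1736
  joint[2] = (0.9919, 2.7251) + 10.9 * (-0.9848, -0.1736) = (0.9919 + -10.7344, 2.7251 + -1.8928) = (-9.7425, 0.8323)
link 2: phi[2] = 70 + 120 + 0 = 190 deg
  cos(190 deg) = -0.9848, sin(190 deg) = -0.1736
  joint[3] = (-9.7425, 0.8323) + 4.6 * (-0.9848, -0.1736) = (-9.7425 + -4.5301, 0.8323 + -0.7988) = (-14.2727, 0.0336)
link 3: phi[3] = 70 + 120 + 0 + -50 = 140 deg
  cos(140 deg) = -0.7660, sin(140 deg) = 0.6428
  joint[4] = (-14.2727, 0.0336) + 9.7 * (-0.7660, 0.6428) = (-14.2727 + -7.4306, 0.0336 + 6.2350) = (-21.7033, 6.2686)
End effector: (-21.7033, 6.2686)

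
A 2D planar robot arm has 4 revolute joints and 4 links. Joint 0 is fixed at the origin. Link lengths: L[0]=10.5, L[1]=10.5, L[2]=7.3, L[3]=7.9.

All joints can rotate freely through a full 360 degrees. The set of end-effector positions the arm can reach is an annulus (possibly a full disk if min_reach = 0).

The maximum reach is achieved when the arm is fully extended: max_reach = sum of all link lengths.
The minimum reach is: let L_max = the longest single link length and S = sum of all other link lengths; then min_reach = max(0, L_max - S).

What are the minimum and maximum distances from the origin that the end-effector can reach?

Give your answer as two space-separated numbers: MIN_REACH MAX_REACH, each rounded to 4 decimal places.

Link lengths: [10.5, 10.5, 7.3, 7.9]
max_reach = 10.5 + 10.5 + 7.3 + 7.9 = 36.2
L_max = max([10.5, 10.5, 7.3, 7.9]) = 10.5
S (sum of others) = 36.2 - 10.5 = 25.7
min_reach = max(0, 10.5 - 25.7) = max(0, -15.2) = 0

Answer: 0.0000 36.2000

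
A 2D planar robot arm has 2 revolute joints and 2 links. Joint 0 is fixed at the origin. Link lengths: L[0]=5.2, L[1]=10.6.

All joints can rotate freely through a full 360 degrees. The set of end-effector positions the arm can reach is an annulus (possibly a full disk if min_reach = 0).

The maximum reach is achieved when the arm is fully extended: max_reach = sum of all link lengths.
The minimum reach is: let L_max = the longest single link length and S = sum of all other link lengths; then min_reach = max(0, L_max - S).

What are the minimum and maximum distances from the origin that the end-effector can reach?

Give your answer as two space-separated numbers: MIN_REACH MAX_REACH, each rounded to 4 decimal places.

Answer: 5.4000 15.8000

Derivation:
Link lengths: [5.2, 10.6]
max_reach = 5.2 + 10.6 = 15.8
L_max = max([5.2, 10.6]) = 10.6
S (sum of others) = 15.8 - 10.6 = 5.2
min_reach = max(0, 10.6 - 5.2) = max(0, 5.4) = 5.4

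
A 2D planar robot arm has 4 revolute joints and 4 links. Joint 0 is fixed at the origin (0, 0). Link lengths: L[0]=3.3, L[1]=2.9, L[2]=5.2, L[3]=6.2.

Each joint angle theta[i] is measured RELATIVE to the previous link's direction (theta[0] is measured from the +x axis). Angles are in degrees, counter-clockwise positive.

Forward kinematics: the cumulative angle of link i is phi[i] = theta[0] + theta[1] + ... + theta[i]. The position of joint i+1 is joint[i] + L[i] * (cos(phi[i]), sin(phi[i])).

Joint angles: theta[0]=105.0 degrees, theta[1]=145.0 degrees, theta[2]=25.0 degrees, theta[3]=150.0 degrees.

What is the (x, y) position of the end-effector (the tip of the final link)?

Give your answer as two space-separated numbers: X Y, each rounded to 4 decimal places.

joint[0] = (0.0000, 0.0000)  (base)
link 0: phi[0] = 105 = 105 deg
  cos(105 deg) = -0.2588, sin(105 deg) = 0.9659
  joint[1] = (0.0000, 0.0000) + 3.3 * (-0.2588, 0.9659) = (0.0000 + -0.8541, 0.0000 + 3.1876) = (-0.8541, 3.1876)
link 1: phi[1] = 105 + 145 = 250 deg
  cos(250 deg) = -0.3420, sin(250 deg) = -0.9397
  joint[2] = (-0.8541, 3.1876) + 2.9 * (-0.3420, -0.9397) = (-0.8541 + -0.9919, 3.1876 + -2.7251) = (-1.8460, 0.4624)
link 2: phi[2] = 105 + 145 + 25 = 275 deg
  cos(275 deg) = 0.0872, sin(275 deg) = -0.9962
  joint[3] = (-1.8460, 0.4624) + 5.2 * (0.0872, -0.9962) = (-1.8460 + 0.4532, 0.4624 + -5.1802) = (-1.3928, -4.7178)
link 3: phi[3] = 105 + 145 + 25 + 150 = 425 deg
  cos(425 deg) = 0.4226, sin(425 deg) = 0.9063
  joint[4] = (-1.3928, -4.7178) + 6.2 * (0.4226, 0.9063) = (-1.3928 + 2.6202, -4.7178 + 5.6191) = (1.2275, 0.9013)
End effector: (1.2275, 0.9013)

Answer: 1.2275 0.9013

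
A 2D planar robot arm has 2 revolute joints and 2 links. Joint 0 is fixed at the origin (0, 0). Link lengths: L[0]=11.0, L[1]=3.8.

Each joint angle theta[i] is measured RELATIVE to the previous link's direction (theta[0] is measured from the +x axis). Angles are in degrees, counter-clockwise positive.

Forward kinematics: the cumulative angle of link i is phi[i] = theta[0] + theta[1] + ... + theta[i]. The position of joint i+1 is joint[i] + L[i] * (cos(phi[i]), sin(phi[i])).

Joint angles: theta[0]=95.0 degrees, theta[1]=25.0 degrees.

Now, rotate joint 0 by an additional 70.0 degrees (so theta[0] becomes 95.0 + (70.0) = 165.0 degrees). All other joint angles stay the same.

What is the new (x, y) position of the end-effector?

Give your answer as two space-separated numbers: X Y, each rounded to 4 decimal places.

Answer: -14.3675 2.1871

Derivation:
joint[0] = (0.0000, 0.0000)  (base)
link 0: phi[0] = 165 = 165 deg
  cos(165 deg) = -0.9659, sin(165 deg) = 0.2588
  joint[1] = (0.0000, 0.0000) + 11 * (-0.9659, 0.2588) = (0.0000 + -10.6252, 0.0000 + 2.8470) = (-10.6252, 2.8470)
link 1: phi[1] = 165 + 25 = 190 deg
  cos(190 deg) = -0.9848, sin(190 deg) = -0.1736
  joint[2] = (-10.6252, 2.8470) + 3.8 * (-0.9848, -0.1736) = (-10.6252 + -3.7423, 2.8470 + -0.6599) = (-14.3675, 2.1871)
End effector: (-14.3675, 2.1871)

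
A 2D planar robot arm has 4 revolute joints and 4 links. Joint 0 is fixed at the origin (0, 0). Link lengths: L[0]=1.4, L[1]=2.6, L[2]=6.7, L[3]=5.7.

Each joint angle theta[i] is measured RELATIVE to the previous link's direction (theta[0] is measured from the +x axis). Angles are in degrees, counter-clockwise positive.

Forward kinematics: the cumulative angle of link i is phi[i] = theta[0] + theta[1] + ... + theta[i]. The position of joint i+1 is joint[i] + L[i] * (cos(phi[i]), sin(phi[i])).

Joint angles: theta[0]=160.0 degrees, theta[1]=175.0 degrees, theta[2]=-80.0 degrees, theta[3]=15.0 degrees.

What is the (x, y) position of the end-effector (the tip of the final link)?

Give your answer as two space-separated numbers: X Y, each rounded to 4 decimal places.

joint[0] = (0.0000, 0.0000)  (base)
link 0: phi[0] = 160 = 160 deg
  cos(160 deg) = -0.9397, sin(160 deg) = 0.3420
  joint[1] = (0.0000, 0.0000) + 1.4 * (-0.9397, 0.3420) = (0.0000 + -1.3156, 0.0000 + 0.4788) = (-1.3156, 0.4788)
link 1: phi[1] = 160 + 175 = 335 deg
  cos(335 deg) = 0.9063, sin(335 deg) = -0.4226
  joint[2] = (-1.3156, 0.4788) + 2.6 * (0.9063, -0.4226) = (-1.3156 + 2.3564, 0.4788 + -1.0988) = (1.0408, -0.6200)
link 2: phi[2] = 160 + 175 + -80 = 255 deg
  cos(255 deg) = -0.2588, sin(255 deg) = -0.9659
  joint[3] = (1.0408, -0.6200) + 6.7 * (-0.2588, -0.9659) = (1.0408 + -1.7341, -0.6200 + -6.4717) = (-0.6933, -7.0917)
link 3: phi[3] = 160 + 175 + -80 + 15 = 270 deg
  cos(270 deg) = -0.0000, sin(270 deg) = -1.0000
  joint[4] = (-0.6933, -7.0917) + 5.7 * (-0.0000, -1.0000) = (-0.6933 + -0.0000, -7.0917 + -5.7000) = (-0.6933, -12.7917)
End effector: (-0.6933, -12.7917)

Answer: -0.6933 -12.7917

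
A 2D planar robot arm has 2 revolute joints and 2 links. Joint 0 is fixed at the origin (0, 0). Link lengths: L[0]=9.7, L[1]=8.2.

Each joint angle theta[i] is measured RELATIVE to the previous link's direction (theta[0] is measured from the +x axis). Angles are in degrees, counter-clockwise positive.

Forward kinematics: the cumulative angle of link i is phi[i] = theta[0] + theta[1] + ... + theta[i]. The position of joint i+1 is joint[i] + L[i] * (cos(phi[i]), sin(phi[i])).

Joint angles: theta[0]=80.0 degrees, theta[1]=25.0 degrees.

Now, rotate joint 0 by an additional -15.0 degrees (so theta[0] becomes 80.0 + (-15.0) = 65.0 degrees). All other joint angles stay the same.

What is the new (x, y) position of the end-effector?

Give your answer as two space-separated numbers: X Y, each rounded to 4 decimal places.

Answer: 4.0994 16.9912

Derivation:
joint[0] = (0.0000, 0.0000)  (base)
link 0: phi[0] = 65 = 65 deg
  cos(65 deg) = 0.4226, sin(65 deg) = 0.9063
  joint[1] = (0.0000, 0.0000) + 9.7 * (0.4226, 0.9063) = (0.0000 + 4.0994, 0.0000 + 8.7912) = (4.0994, 8.7912)
link 1: phi[1] = 65 + 25 = 90 deg
  cos(90 deg) = 0.0000, sin(90 deg) = 1.0000
  joint[2] = (4.0994, 8.7912) + 8.2 * (0.0000, 1.0000) = (4.0994 + 0.0000, 8.7912 + 8.2000) = (4.0994, 16.9912)
End effector: (4.0994, 16.9912)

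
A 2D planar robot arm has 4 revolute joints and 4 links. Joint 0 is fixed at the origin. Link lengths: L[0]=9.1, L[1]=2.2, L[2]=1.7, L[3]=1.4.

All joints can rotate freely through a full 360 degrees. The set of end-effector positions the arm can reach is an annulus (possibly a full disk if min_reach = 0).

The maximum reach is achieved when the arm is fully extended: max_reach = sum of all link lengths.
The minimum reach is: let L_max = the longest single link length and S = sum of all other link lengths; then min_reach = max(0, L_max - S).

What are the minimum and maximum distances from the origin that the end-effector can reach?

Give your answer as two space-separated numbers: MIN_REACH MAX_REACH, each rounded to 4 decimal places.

Answer: 3.8000 14.4000

Derivation:
Link lengths: [9.1, 2.2, 1.7, 1.4]
max_reach = 9.1 + 2.2 + 1.7 + 1.4 = 14.4
L_max = max([9.1, 2.2, 1.7, 1.4]) = 9.1
S (sum of others) = 14.4 - 9.1 = 5.3
min_reach = max(0, 9.1 - 5.3) = max(0, 3.8) = 3.8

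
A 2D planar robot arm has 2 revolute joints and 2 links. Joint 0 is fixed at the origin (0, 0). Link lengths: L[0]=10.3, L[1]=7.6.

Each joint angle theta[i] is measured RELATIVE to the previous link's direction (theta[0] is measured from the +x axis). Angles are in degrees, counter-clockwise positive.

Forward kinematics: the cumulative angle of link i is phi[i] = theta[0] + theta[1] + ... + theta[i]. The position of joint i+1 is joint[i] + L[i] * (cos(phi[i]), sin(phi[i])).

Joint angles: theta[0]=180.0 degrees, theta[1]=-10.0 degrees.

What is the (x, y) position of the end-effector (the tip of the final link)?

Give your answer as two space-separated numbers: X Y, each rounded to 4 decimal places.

joint[0] = (0.0000, 0.0000)  (base)
link 0: phi[0] = 180 = 180 deg
  cos(180 deg) = -1.0000, sin(180 deg) = 0.0000
  joint[1] = (0.0000, 0.0000) + 10.3 * (-1.0000, 0.0000) = (0.0000 + -10.3000, 0.0000 + 0.0000) = (-10.3000, 0.0000)
link 1: phi[1] = 180 + -10 = 170 deg
  cos(170 deg) = -0.9848, sin(170 deg) = 0.1736
  joint[2] = (-10.3000, 0.0000) + 7.6 * (-0.9848, 0.1736) = (-10.3000 + -7.4845, 0.0000 + 1.3197) = (-17.7845, 1.3197)
End effector: (-17.7845, 1.3197)

Answer: -17.7845 1.3197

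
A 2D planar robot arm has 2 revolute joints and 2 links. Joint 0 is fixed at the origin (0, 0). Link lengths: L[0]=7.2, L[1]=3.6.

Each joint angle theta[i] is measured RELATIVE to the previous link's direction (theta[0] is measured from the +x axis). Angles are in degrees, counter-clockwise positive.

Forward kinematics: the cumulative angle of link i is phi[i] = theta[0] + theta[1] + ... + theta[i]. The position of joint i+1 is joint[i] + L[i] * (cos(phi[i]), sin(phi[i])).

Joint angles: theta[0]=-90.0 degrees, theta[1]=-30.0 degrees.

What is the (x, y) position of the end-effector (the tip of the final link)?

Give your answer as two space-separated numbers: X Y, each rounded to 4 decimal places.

joint[0] = (0.0000, 0.0000)  (base)
link 0: phi[0] = -90 = -90 deg
  cos(-90 deg) = 0.0000, sin(-90 deg) = -1.0000
  joint[1] = (0.0000, 0.0000) + 7.2 * (0.0000, -1.0000) = (0.0000 + 0.0000, 0.0000 + -7.2000) = (0.0000, -7.2000)
link 1: phi[1] = -90 + -30 = -120 deg
  cos(-120 deg) = -0.5000, sin(-120 deg) = -0.8660
  joint[2] = (0.0000, -7.2000) + 3.6 * (-0.5000, -0.8660) = (0.0000 + -1.8000, -7.2000 + -3.1177) = (-1.8000, -10.3177)
End effector: (-1.8000, -10.3177)

Answer: -1.8000 -10.3177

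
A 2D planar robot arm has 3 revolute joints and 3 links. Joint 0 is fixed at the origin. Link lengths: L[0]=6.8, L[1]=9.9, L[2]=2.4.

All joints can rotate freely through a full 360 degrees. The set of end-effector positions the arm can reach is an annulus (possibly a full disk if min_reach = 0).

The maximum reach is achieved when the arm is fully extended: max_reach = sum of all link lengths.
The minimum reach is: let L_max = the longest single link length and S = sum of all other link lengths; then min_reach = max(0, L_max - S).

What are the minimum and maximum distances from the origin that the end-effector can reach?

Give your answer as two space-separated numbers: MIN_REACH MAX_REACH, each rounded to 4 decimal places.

Answer: 0.7000 19.1000

Derivation:
Link lengths: [6.8, 9.9, 2.4]
max_reach = 6.8 + 9.9 + 2.4 = 19.1
L_max = max([6.8, 9.9, 2.4]) = 9.9
S (sum of others) = 19.1 - 9.9 = 9.2
min_reach = max(0, 9.9 - 9.2) = max(0, 0.7) = 0.7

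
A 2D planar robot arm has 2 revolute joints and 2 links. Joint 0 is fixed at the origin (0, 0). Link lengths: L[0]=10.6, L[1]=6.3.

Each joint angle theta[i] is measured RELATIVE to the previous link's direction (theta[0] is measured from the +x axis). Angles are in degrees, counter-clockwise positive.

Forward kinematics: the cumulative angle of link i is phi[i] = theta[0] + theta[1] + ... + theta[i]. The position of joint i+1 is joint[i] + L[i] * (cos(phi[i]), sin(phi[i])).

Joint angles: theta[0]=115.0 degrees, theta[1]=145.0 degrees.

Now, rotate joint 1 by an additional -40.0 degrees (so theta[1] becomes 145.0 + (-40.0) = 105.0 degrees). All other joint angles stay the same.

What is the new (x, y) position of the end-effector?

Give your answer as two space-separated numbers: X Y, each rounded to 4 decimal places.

Answer: -9.3058 5.5573

Derivation:
joint[0] = (0.0000, 0.0000)  (base)
link 0: phi[0] = 115 = 115 deg
  cos(115 deg) = -0.4226, sin(115 deg) = 0.9063
  joint[1] = (0.0000, 0.0000) + 10.6 * (-0.4226, 0.9063) = (0.0000 + -4.4798, 0.0000 + 9.6069) = (-4.4798, 9.6069)
link 1: phi[1] = 115 + 105 = 220 deg
  cos(220 deg) = -0.7660, sin(220 deg) = -0.6428
  joint[2] = (-4.4798, 9.6069) + 6.3 * (-0.7660, -0.6428) = (-4.4798 + -4.8261, 9.6069 + -4.0496) = (-9.3058, 5.5573)
End effector: (-9.3058, 5.5573)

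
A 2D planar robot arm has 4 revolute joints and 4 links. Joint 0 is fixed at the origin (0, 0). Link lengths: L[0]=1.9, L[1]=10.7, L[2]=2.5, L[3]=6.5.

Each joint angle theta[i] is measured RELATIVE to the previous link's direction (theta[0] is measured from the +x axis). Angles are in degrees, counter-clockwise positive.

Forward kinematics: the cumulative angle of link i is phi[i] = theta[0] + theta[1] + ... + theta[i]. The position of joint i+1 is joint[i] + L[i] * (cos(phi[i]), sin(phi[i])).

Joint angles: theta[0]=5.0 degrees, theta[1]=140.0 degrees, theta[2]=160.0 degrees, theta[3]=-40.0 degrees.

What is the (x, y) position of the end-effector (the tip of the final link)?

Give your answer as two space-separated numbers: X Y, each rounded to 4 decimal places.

joint[0] = (0.0000, 0.0000)  (base)
link 0: phi[0] = 5 = 5 deg
  cos(5 deg) = 0.9962, sin(5 deg) = 0.0872
  joint[1] = (0.0000, 0.0000) + 1.9 * (0.9962, 0.0872) = (0.0000 + 1.8928, 0.0000 + 0.1656) = (1.8928, 0.1656)
link 1: phi[1] = 5 + 140 = 145 deg
  cos(145 deg) = -0.8192, sin(145 deg) = 0.5736
  joint[2] = (1.8928, 0.1656) + 10.7 * (-0.8192, 0.5736) = (1.8928 + -8.7649, 0.1656 + 6.1373) = (-6.8722, 6.3029)
link 2: phi[2] = 5 + 140 + 160 = 305 deg
  cos(305 deg) = 0.5736, sin(305 deg) = -0.8192
  joint[3] = (-6.8722, 6.3029) + 2.5 * (0.5736, -0.8192) = (-6.8722 + 1.4339, 6.3029 + -2.0479) = (-5.4382, 4.2550)
link 3: phi[3] = 5 + 140 + 160 + -40 = 265 deg
  cos(265 deg) = -0.0872, sin(265 deg) = -0.9962
  joint[4] = (-5.4382, 4.2550) + 6.5 * (-0.0872, -0.9962) = (-5.4382 + -0.5665, 4.2550 + -6.4753) = (-6.0047, -2.2203)
End effector: (-6.0047, -2.2203)

Answer: -6.0047 -2.2203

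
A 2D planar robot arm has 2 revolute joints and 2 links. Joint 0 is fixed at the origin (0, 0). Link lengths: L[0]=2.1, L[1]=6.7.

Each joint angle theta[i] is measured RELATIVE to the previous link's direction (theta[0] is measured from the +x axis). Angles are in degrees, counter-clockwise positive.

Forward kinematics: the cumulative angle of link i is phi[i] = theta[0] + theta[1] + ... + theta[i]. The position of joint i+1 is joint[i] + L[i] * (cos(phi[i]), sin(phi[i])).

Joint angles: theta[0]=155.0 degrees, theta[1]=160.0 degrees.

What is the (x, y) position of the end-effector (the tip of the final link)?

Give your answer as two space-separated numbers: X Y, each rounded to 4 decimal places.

joint[0] = (0.0000, 0.0000)  (base)
link 0: phi[0] = 155 = 155 deg
  cos(155 deg) = -0.9063, sin(155 deg) = 0.4226
  joint[1] = (0.0000, 0.0000) + 2.1 * (-0.9063, 0.4226) = (0.0000 + -1.9032, 0.0000 + 0.8875) = (-1.9032, 0.8875)
link 1: phi[1] = 155 + 160 = 315 deg
  cos(315 deg) = 0.7071, sin(315 deg) = -0.7071
  joint[2] = (-1.9032, 0.8875) + 6.7 * (0.7071, -0.7071) = (-1.9032 + 4.7376, 0.8875 + -4.7376) = (2.8344, -3.8501)
End effector: (2.8344, -3.8501)

Answer: 2.8344 -3.8501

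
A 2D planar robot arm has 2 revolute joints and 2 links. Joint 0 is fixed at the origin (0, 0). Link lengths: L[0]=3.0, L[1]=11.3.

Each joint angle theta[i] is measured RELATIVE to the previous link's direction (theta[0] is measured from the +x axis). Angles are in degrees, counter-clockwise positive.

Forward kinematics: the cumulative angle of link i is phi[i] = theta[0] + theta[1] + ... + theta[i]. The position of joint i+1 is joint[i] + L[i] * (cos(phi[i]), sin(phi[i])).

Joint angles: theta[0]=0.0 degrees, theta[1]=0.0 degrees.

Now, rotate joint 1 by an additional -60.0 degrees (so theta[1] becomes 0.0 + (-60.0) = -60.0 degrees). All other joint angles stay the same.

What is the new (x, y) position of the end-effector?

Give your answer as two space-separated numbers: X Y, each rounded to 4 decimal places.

joint[0] = (0.0000, 0.0000)  (base)
link 0: phi[0] = 0 = 0 deg
  cos(0 deg) = 1.0000, sin(0 deg) = 0.0000
  joint[1] = (0.0000, 0.0000) + 3 * (1.0000, 0.0000) = (0.0000 + 3.0000, 0.0000 + 0.0000) = (3.0000, 0.0000)
link 1: phi[1] = 0 + -60 = -60 deg
  cos(-60 deg) = 0.5000, sin(-60 deg) = -0.8660
  joint[2] = (3.0000, 0.0000) + 11.3 * (0.5000, -0.8660) = (3.0000 + 5.6500, 0.0000 + -9.7861) = (8.6500, -9.7861)
End effector: (8.6500, -9.7861)

Answer: 8.6500 -9.7861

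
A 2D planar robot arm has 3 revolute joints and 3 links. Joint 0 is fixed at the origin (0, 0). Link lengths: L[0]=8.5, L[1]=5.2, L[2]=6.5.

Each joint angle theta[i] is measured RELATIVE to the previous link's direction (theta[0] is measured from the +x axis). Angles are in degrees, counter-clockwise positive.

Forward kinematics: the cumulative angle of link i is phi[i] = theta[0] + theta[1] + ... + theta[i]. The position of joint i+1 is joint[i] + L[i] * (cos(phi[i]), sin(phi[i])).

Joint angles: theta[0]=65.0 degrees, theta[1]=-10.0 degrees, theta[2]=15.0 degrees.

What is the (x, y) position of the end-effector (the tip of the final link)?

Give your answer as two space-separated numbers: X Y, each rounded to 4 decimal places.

Answer: 8.7980 18.0712

Derivation:
joint[0] = (0.0000, 0.0000)  (base)
link 0: phi[0] = 65 = 65 deg
  cos(65 deg) = 0.4226, sin(65 deg) = 0.9063
  joint[1] = (0.0000, 0.0000) + 8.5 * (0.4226, 0.9063) = (0.0000 + 3.5923, 0.0000 + 7.7036) = (3.5923, 7.7036)
link 1: phi[1] = 65 + -10 = 55 deg
  cos(55 deg) = 0.5736, sin(55 deg) = 0.8192
  joint[2] = (3.5923, 7.7036) + 5.2 * (0.5736, 0.8192) = (3.5923 + 2.9826, 7.7036 + 4.2596) = (6.5749, 11.9632)
link 2: phi[2] = 65 + -10 + 15 = 70 deg
  cos(70 deg) = 0.3420, sin(70 deg) = 0.9397
  joint[3] = (6.5749, 11.9632) + 6.5 * (0.3420, 0.9397) = (6.5749 + 2.2231, 11.9632 + 6.1080) = (8.7980, 18.0712)
End effector: (8.7980, 18.0712)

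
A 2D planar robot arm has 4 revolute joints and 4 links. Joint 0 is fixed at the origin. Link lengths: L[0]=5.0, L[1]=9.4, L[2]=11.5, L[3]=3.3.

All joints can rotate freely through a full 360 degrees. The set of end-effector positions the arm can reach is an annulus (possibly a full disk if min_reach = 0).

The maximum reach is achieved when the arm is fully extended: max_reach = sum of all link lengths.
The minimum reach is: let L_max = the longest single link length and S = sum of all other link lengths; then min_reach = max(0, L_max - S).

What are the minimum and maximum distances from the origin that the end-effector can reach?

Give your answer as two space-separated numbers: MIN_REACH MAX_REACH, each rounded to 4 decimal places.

Answer: 0.0000 29.2000

Derivation:
Link lengths: [5.0, 9.4, 11.5, 3.3]
max_reach = 5 + 9.4 + 11.5 + 3.3 = 29.2
L_max = max([5.0, 9.4, 11.5, 3.3]) = 11.5
S (sum of others) = 29.2 - 11.5 = 17.7
min_reach = max(0, 11.5 - 17.7) = max(0, -6.2) = 0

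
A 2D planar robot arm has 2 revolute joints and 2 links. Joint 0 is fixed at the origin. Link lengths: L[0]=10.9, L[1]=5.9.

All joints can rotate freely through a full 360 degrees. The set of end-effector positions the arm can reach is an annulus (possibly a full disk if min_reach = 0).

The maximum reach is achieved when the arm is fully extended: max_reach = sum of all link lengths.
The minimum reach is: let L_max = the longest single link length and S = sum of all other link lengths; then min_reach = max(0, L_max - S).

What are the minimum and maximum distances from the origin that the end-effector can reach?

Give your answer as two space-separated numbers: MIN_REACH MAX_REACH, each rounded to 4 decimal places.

Answer: 5.0000 16.8000

Derivation:
Link lengths: [10.9, 5.9]
max_reach = 10.9 + 5.9 = 16.8
L_max = max([10.9, 5.9]) = 10.9
S (sum of others) = 16.8 - 10.9 = 5.9
min_reach = max(0, 10.9 - 5.9) = max(0, 5) = 5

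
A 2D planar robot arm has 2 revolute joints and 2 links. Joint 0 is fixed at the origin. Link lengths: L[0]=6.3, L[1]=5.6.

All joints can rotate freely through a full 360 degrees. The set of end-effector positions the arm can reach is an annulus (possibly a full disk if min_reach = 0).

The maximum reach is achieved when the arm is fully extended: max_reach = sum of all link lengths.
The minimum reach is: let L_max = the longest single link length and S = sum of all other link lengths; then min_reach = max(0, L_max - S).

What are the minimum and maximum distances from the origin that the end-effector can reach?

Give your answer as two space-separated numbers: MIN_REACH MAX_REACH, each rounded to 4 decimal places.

Answer: 0.7000 11.9000

Derivation:
Link lengths: [6.3, 5.6]
max_reach = 6.3 + 5.6 = 11.9
L_max = max([6.3, 5.6]) = 6.3
S (sum of others) = 11.9 - 6.3 = 5.6
min_reach = max(0, 6.3 - 5.6) = max(0, 0.7) = 0.7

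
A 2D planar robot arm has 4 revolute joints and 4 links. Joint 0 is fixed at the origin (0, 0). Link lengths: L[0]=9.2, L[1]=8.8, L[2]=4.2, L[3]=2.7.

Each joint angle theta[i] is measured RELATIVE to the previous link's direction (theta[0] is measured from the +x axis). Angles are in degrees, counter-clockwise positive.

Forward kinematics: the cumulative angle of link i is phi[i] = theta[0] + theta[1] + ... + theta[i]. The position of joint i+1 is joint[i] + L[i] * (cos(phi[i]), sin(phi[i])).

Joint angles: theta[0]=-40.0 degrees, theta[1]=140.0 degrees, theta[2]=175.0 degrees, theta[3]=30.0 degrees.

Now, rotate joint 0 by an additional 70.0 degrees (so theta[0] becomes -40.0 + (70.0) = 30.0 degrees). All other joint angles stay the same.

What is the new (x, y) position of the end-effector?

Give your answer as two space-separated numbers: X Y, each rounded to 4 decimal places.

joint[0] = (0.0000, 0.0000)  (base)
link 0: phi[0] = 30 = 30 deg
  cos(30 deg) = 0.8660, sin(30 deg) = 0.5000
  joint[1] = (0.0000, 0.0000) + 9.2 * (0.8660, 0.5000) = (0.0000 + 7.9674, 0.0000 + 4.6000) = (7.9674, 4.6000)
link 1: phi[1] = 30 + 140 = 170 deg
  cos(170 deg) = -0.9848, sin(170 deg) = 0.1736
  joint[2] = (7.9674, 4.6000) + 8.8 * (-0.9848, 0.1736) = (7.9674 + -8.6663, 4.6000 + 1.5281) = (-0.6989, 6.1281)
link 2: phi[2] = 30 + 140 + 175 = 345 deg
  cos(345 deg) = 0.9659, sin(345 deg) = -0.2588
  joint[3] = (-0.6989, 6.1281) + 4.2 * (0.9659, -0.2588) = (-0.6989 + 4.0569, 6.1281 + -1.0870) = (3.3580, 5.0411)
link 3: phi[3] = 30 + 140 + 175 + 30 = 375 deg
  cos(375 deg) = 0.9659, sin(375 deg) = 0.2588
  joint[4] = (3.3580, 5.0411) + 2.7 * (0.9659, 0.2588) = (3.3580 + 2.6080, 5.0411 + 0.6988) = (5.9660, 5.7399)
End effector: (5.9660, 5.7399)

Answer: 5.9660 5.7399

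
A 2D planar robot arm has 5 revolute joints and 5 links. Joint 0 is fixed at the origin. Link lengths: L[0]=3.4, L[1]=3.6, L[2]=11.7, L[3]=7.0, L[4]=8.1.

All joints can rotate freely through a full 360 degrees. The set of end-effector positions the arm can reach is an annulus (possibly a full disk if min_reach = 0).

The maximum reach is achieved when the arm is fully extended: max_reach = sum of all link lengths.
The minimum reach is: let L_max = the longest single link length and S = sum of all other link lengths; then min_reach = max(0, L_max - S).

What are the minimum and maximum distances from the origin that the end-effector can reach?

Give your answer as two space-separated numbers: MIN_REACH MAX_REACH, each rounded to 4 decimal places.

Answer: 0.0000 33.8000

Derivation:
Link lengths: [3.4, 3.6, 11.7, 7.0, 8.1]
max_reach = 3.4 + 3.6 + 11.7 + 7 + 8.1 = 33.8
L_max = max([3.4, 3.6, 11.7, 7.0, 8.1]) = 11.7
S (sum of others) = 33.8 - 11.7 = 22.1
min_reach = max(0, 11.7 - 22.1) = max(0, -10.4) = 0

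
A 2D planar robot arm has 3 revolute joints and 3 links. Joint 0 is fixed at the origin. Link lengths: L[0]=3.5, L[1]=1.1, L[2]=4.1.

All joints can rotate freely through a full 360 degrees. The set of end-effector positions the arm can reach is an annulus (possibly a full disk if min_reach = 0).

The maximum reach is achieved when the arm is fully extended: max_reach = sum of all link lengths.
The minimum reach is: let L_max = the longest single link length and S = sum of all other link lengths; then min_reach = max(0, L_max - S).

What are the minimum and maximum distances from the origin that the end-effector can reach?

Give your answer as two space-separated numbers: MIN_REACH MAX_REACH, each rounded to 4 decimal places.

Answer: 0.0000 8.7000

Derivation:
Link lengths: [3.5, 1.1, 4.1]
max_reach = 3.5 + 1.1 + 4.1 = 8.7
L_max = max([3.5, 1.1, 4.1]) = 4.1
S (sum of others) = 8.7 - 4.1 = 4.6
min_reach = max(0, 4.1 - 4.6) = max(0, -0.5) = 0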